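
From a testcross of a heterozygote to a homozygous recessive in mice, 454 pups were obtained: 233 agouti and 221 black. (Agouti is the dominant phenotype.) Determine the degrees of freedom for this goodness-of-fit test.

1

A testcross of a heterozygote (Aa × aa) gives a 1:1 phenotypic ratio.
A goodness-of-fit test with 2 phenotype classes has df = 2 − 1 = 1.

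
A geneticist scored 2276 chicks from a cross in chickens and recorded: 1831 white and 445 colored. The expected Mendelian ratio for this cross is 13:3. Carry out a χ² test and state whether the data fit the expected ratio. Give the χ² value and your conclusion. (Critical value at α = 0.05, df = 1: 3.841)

0.961; consistent

Total ratio parts = 16. Expected numbers out of 2276:
  white: 2276 × 13/16 = 1849.25
  colored: 2276 × 3/16 = 426.75
χ² = Σ (O − E)² / E
  white: (1831 − 1849.25)² / 1849.25 = 0.1801
  colored: (445 − 426.75)² / 426.75 = 0.7805
χ² = 0.1801 + 0.7805 = 0.9606 ≈ 0.961
Degrees of freedom = 2 − 1 = 1; critical value at α = 0.05 is 3.841.
Since 0.961 < 3.841, we fail to reject the null hypothesis — the data are consistent with the 13:3 ratio.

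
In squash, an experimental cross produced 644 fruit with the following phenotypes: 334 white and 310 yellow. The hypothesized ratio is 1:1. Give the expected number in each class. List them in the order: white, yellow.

The 1:1 ratio has 2 parts, so with N = 644 the expected counts are:
  white: 644 × 1/2 = 322
  yellow: 644 × 1/2 = 322

322, 322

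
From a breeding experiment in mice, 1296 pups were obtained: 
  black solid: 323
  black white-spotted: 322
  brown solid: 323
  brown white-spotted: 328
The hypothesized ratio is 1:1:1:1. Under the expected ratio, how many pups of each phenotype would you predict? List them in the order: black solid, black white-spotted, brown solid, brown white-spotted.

324, 324, 324, 324

Total ratio parts = 4. Expected numbers out of 1296:
  black solid: 1296 × 1/4 = 324
  black white-spotted: 1296 × 1/4 = 324
  brown solid: 1296 × 1/4 = 324
  brown white-spotted: 1296 × 1/4 = 324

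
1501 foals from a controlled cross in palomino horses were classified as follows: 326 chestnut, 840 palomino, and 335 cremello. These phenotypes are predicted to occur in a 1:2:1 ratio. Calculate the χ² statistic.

21.454

Under the 1:2:1 hypothesis (Σ ratio = 4, N = 1501):
  chestnut: 1501 × 1/4 = 375.25
  palomino: 1501 × 2/4 = 750.5
  cremello: 1501 × 1/4 = 375.25
χ² = Σ (O − E)² / E
  chestnut: (326 − 375.25)² / 375.25 = 6.4639
  palomino: (840 − 750.5)² / 750.5 = 10.6732
  cremello: (335 − 375.25)² / 375.25 = 4.3173
χ² = 6.4639 + 10.6732 + 4.3173 = 21.4544 ≈ 21.454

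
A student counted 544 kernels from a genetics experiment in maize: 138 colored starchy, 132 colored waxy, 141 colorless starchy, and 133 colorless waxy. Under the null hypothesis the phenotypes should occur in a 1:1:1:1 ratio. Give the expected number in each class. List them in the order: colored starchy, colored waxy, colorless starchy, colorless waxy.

Under the 1:1:1:1 hypothesis (Σ ratio = 4, N = 544):
  colored starchy: 544 × 1/4 = 136
  colored waxy: 544 × 1/4 = 136
  colorless starchy: 544 × 1/4 = 136
  colorless waxy: 544 × 1/4 = 136

136, 136, 136, 136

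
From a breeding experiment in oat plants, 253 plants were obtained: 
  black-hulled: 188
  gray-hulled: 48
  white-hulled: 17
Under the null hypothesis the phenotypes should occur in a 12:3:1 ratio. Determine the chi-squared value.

0.112

The 12:3:1 ratio has 16 parts, so with N = 253 the expected counts are:
  black-hulled: 253 × 12/16 = 189.75
  gray-hulled: 253 × 3/16 = 47.4375
  white-hulled: 253 × 1/16 = 15.8125
χ² = Σ (O − E)² / E
  black-hulled: (188 − 189.75)² / 189.75 = 0.0161
  gray-hulled: (48 − 47.4375)² / 47.4375 = 0.0067
  white-hulled: (17 − 15.8125)² / 15.8125 = 0.0892
χ² = 0.0161 + 0.0067 + 0.0892 = 0.112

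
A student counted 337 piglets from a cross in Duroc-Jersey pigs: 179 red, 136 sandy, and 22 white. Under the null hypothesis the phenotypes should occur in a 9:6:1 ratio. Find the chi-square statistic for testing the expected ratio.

1.363

Expected counts for N = 337 under a 9:6:1 ratio (total parts = 16):
  red: 337 × 9/16 = 189.5625
  sandy: 337 × 6/16 = 126.375
  white: 337 × 1/16 = 21.0625
χ² = Σ (O − E)² / E
  red: (179 − 189.5625)² / 189.5625 = 0.5885
  sandy: (136 − 126.375)² / 126.375 = 0.7331
  white: (22 − 21.0625)² / 21.0625 = 0.0417
χ² = 0.5885 + 0.7331 + 0.0417 = 1.3633 ≈ 1.363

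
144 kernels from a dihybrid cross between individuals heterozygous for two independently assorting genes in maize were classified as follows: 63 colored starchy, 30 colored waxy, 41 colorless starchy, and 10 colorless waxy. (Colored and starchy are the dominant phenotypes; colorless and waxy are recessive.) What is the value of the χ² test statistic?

A dihybrid F₂ with independent assortment and complete dominance at both loci gives a 9:3:3:1 phenotypic ratio.
Expected counts for N = 144 under a 9:3:3:1 ratio (total parts = 16):
  colored starchy: 144 × 9/16 = 81
  colored waxy: 144 × 3/16 = 27
  colorless starchy: 144 × 3/16 = 27
  colorless waxy: 144 × 1/16 = 9
χ² = Σ (O − E)² / E
  colored starchy: (63 − 81)² / 81 = 4.0000
  colored waxy: (30 − 27)² / 27 = 0.3333
  colorless starchy: (41 − 27)² / 27 = 7.2593
  colorless waxy: (10 − 9)² / 9 = 0.1111
χ² = 4.0000 + 0.3333 + 7.2593 + 0.1111 = 11.7037 ≈ 11.704

11.704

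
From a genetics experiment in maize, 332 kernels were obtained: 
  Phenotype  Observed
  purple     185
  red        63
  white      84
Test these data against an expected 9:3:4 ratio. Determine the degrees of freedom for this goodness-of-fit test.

2

A goodness-of-fit test with 3 phenotype classes has df = 3 − 1 = 2.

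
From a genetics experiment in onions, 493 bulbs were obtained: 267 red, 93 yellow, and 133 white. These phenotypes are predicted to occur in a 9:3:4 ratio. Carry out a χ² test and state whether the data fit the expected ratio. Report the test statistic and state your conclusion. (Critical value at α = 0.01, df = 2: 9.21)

Under the 9:3:4 hypothesis (Σ ratio = 16, N = 493):
  red: 493 × 9/16 = 277.3125
  yellow: 493 × 3/16 = 92.4375
  white: 493 × 4/16 = 123.25
χ² = Σ (O − E)² / E
  red: (267 − 277.3125)² / 277.3125 = 0.3835
  yellow: (93 − 92.4375)² / 92.4375 = 0.0034
  white: (133 − 123.25)² / 123.25 = 0.7713
χ² = 0.3835 + 0.0034 + 0.7713 = 1.1582 ≈ 1.158
Degrees of freedom = 3 − 1 = 2; critical value at α = 0.01 is 9.21.
Since 1.158 < 9.21, we fail to reject the null hypothesis — the data are consistent with the 9:3:4 ratio.

1.158; consistent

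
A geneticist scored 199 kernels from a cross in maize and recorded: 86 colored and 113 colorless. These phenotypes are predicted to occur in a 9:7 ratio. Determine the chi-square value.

Expected counts for N = 199 under a 9:7 ratio (total parts = 16):
  colored: 199 × 9/16 = 111.9375
  colorless: 199 × 7/16 = 87.0625
χ² = Σ (O − E)² / E
  colored: (86 − 111.9375)² / 111.9375 = 6.0101
  colorless: (113 − 87.0625)² / 87.0625 = 7.7273
χ² = 6.0101 + 7.7273 = 13.7374 ≈ 13.737

13.737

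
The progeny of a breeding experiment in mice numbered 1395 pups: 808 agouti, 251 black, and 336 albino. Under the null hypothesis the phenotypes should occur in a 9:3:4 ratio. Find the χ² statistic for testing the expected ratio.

1.585

Under the 9:3:4 hypothesis (Σ ratio = 16, N = 1395):
  agouti: 1395 × 9/16 = 784.6875
  black: 1395 × 3/16 = 261.5625
  albino: 1395 × 4/16 = 348.75
χ² = Σ (O − E)² / E
  agouti: (808 − 784.6875)² / 784.6875 = 0.6926
  black: (251 − 261.5625)² / 261.5625 = 0.4265
  albino: (336 − 348.75)² / 348.75 = 0.4661
χ² = 0.6926 + 0.4265 + 0.4661 = 1.5852 ≈ 1.585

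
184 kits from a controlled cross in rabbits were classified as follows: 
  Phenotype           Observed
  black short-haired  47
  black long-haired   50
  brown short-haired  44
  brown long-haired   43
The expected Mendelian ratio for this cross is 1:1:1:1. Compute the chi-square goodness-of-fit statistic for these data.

The 1:1:1:1 ratio has 4 parts, so with N = 184 the expected counts are:
  black short-haired: 184 × 1/4 = 46
  black long-haired: 184 × 1/4 = 46
  brown short-haired: 184 × 1/4 = 46
  brown long-haired: 184 × 1/4 = 46
χ² = Σ (O − E)² / E
  black short-haired: (47 − 46)² / 46 = 0.0217
  black long-haired: (50 − 46)² / 46 = 0.3478
  brown short-haired: (44 − 46)² / 46 = 0.0870
  brown long-haired: (43 − 46)² / 46 = 0.1957
χ² = 0.0217 + 0.3478 + 0.0870 + 0.1957 = 0.6522 ≈ 0.652

0.652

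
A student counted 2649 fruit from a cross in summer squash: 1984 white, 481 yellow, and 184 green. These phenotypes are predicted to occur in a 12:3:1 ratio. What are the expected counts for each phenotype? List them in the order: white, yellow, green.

Total ratio parts = 16. Expected numbers out of 2649:
  white: 2649 × 12/16 = 1986.75
  yellow: 2649 × 3/16 = 496.6875
  green: 2649 × 1/16 = 165.5625

1986.75, 496.6875, 165.5625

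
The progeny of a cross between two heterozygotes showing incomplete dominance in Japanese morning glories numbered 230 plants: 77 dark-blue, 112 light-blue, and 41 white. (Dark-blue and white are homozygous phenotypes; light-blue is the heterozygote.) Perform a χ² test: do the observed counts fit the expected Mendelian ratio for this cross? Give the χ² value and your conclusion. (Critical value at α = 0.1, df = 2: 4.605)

With incomplete dominance, a heterozygote × heterozygote cross gives a 1:2:1 phenotypic ratio.
Total ratio parts = 4. Expected numbers out of 230:
  dark-blue: 230 × 1/4 = 57.5
  light-blue: 230 × 2/4 = 115
  white: 230 × 1/4 = 57.5
χ² = Σ (O − E)² / E
  dark-blue: (77 − 57.5)² / 57.5 = 6.6130
  light-blue: (112 − 115)² / 115 = 0.0783
  white: (41 − 57.5)² / 57.5 = 4.7348
χ² = 6.6130 + 0.0783 + 4.7348 = 11.4261 ≈ 11.426
Degrees of freedom = 3 − 1 = 2; critical value at α = 0.1 is 4.605.
Since 11.426 > 4.605, we reject the null hypothesis — the data do not fit the 1:2:1 ratio.

11.426; not consistent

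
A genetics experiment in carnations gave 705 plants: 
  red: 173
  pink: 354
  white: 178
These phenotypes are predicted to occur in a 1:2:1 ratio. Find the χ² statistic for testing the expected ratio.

The 1:2:1 ratio has 4 parts, so with N = 705 the expected counts are:
  red: 705 × 1/4 = 176.25
  pink: 705 × 2/4 = 352.5
  white: 705 × 1/4 = 176.25
χ² = Σ (O − E)² / E
  red: (173 − 176.25)² / 176.25 = 0.0599
  pink: (354 − 352.5)² / 352.5 = 0.0064
  white: (178 − 176.25)² / 176.25 = 0.0174
χ² = 0.0599 + 0.0064 + 0.0174 = 0.0837 ≈ 0.084

0.084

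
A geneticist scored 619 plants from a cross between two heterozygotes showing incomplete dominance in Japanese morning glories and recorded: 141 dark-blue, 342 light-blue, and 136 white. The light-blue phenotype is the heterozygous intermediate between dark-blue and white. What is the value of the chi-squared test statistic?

6.906

With incomplete dominance, a heterozygote × heterozygote cross gives a 1:2:1 phenotypic ratio.
The 1:2:1 ratio has 4 parts, so with N = 619 the expected counts are:
  dark-blue: 619 × 1/4 = 154.75
  light-blue: 619 × 2/4 = 309.5
  white: 619 × 1/4 = 154.75
χ² = Σ (O − E)² / E
  dark-blue: (141 − 154.75)² / 154.75 = 1.2217
  light-blue: (342 − 309.5)² / 309.5 = 3.4128
  white: (136 − 154.75)² / 154.75 = 2.2718
χ² = 1.2217 + 3.4128 + 2.2718 = 6.9063 ≈ 6.906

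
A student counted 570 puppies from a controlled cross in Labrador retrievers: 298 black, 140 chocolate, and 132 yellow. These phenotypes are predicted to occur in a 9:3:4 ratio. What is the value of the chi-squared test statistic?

12.637

The 9:3:4 ratio has 16 parts, so with N = 570 the expected counts are:
  black: 570 × 9/16 = 320.625
  chocolate: 570 × 3/16 = 106.875
  yellow: 570 × 4/16 = 142.5
χ² = Σ (O − E)² / E
  black: (298 − 320.625)² / 320.625 = 1.5965
  chocolate: (140 − 106.875)² / 106.875 = 10.2668
  yellow: (132 − 142.5)² / 142.5 = 0.7737
χ² = 1.5965 + 10.2668 + 0.7737 = 12.637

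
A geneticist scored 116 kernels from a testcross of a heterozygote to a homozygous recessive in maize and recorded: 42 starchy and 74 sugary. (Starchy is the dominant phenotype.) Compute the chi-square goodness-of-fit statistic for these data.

A testcross of a heterozygote (Aa × aa) gives a 1:1 phenotypic ratio.
Total ratio parts = 2. Expected numbers out of 116:
  starchy: 116 × 1/2 = 58
  sugary: 116 × 1/2 = 58
χ² = Σ (O − E)² / E
  starchy: (42 − 58)² / 58 = 4.4138
  sugary: (74 − 58)² / 58 = 4.4138
χ² = 4.4138 + 4.4138 = 8.8276 ≈ 8.828

8.828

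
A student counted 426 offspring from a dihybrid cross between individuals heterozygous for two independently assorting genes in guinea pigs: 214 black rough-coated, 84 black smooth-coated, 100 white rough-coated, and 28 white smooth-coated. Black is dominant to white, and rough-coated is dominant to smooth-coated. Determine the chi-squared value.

A dihybrid F₂ with independent assortment and complete dominance at both loci gives a 9:3:3:1 phenotypic ratio.
Total ratio parts = 16. Expected numbers out of 426:
  black rough-coated: 426 × 9/16 = 239.625
  black smooth-coated: 426 × 3/16 = 79.875
  white rough-coated: 426 × 3/16 = 79.875
  white smooth-coated: 426 × 1/16 = 26.625
χ² = Σ (O − E)² / E
  black rough-coated: (214 − 239.625)² / 239.625 = 2.7403
  black smooth-coated: (84 − 79.875)² / 79.875 = 0.2130
  white rough-coated: (100 − 79.875)² / 79.875 = 5.0706
  white smooth-coated: (28 − 26.625)² / 26.625 = 0.0710
χ² = 2.7403 + 0.2130 + 5.0706 + 0.0710 = 8.0949 ≈ 8.095

8.095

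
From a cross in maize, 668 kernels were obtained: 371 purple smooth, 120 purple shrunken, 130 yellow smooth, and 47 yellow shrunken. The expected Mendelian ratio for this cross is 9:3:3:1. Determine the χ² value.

The 9:3:3:1 ratio has 16 parts, so with N = 668 the expected counts are:
  purple smooth: 668 × 9/16 = 375.75
  purple shrunken: 668 × 3/16 = 125.25
  yellow smooth: 668 × 3/16 = 125.25
  yellow shrunken: 668 × 1/16 = 41.75
χ² = Σ (O − E)² / E
  purple smooth: (371 − 375.75)² / 375.75 = 0.0600
  purple shrunken: (120 − 125.25)² / 125.25 = 0.2201
  yellow smooth: (130 − 125.25)² / 125.25 = 0.1801
  yellow shrunken: (47 − 41.75)² / 41.75 = 0.6602
χ² = 0.0600 + 0.2201 + 0.1801 + 0.6602 = 1.1204 ≈ 1.120

1.120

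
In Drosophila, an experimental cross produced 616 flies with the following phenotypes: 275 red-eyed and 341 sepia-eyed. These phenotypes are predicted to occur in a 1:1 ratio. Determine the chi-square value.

Expected counts for N = 616 under a 1:1 ratio (total parts = 2):
  red-eyed: 616 × 1/2 = 308
  sepia-eyed: 616 × 1/2 = 308
χ² = Σ (O − E)² / E
  red-eyed: (275 − 308)² / 308 = 3.5357
  sepia-eyed: (341 − 308)² / 308 = 3.5357
χ² = 3.5357 + 3.5357 = 7.0714 ≈ 7.071

7.071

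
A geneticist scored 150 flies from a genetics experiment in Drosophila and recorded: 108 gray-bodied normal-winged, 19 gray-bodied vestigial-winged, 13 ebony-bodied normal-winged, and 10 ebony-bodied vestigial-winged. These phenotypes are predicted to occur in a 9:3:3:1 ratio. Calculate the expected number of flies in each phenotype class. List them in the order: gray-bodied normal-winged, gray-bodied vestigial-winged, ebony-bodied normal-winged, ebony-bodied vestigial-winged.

84.375, 28.125, 28.125, 9.375

The 9:3:3:1 ratio has 16 parts, so with N = 150 the expected counts are:
  gray-bodied normal-winged: 150 × 9/16 = 84.375
  gray-bodied vestigial-winged: 150 × 3/16 = 28.125
  ebony-bodied normal-winged: 150 × 3/16 = 28.125
  ebony-bodied vestigial-winged: 150 × 1/16 = 9.375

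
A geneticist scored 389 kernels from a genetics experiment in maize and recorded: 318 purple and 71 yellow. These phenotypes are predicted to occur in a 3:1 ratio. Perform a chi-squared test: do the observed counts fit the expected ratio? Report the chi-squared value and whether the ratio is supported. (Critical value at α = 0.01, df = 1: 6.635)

Total ratio parts = 4. Expected numbers out of 389:
  purple: 389 × 3/4 = 291.75
  yellow: 389 × 1/4 = 97.25
χ² = Σ (O − E)² / E
  purple: (318 − 291.75)² / 291.75 = 2.3618
  yellow: (71 − 97.25)² / 97.25 = 7.0855
χ² = 2.3618 + 7.0855 = 9.4473 ≈ 9.447
Degrees of freedom = 2 − 1 = 1; critical value at α = 0.01 is 6.635.
Since 9.447 > 6.635, we reject the null hypothesis — the data do not fit the 3:1 ratio.

9.447; not consistent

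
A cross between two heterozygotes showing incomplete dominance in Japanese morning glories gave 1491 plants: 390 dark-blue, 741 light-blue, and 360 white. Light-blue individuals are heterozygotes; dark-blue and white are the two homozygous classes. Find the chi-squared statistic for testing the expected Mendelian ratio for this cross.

With incomplete dominance, a heterozygote × heterozygote cross gives a 1:2:1 phenotypic ratio.
Under the 1:2:1 hypothesis (Σ ratio = 4, N = 1491):
  dark-blue: 1491 × 1/4 = 372.75
  light-blue: 1491 × 2/4 = 745.5
  white: 1491 × 1/4 = 372.75
χ² = Σ (O − E)² / E
  dark-blue: (390 − 372.75)² / 372.75 = 0.7983
  light-blue: (741 − 745.5)² / 745.5 = 0.0272
  white: (360 − 372.75)² / 372.75 = 0.4361
χ² = 0.7983 + 0.0272 + 0.4361 = 1.2616 ≈ 1.262

1.262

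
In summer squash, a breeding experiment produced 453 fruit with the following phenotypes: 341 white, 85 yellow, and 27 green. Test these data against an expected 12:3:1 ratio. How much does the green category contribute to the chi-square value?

0.061

Under the 12:3:1 hypothesis (Σ ratio = 16, N = 453):
  white: 453 × 12/16 = 339.75
  yellow: 453 × 3/16 = 84.9375
  green: 453 × 1/16 = 28.3125
Contribution of green: (27 − 28.3125)² / 28.3125 = 0.0608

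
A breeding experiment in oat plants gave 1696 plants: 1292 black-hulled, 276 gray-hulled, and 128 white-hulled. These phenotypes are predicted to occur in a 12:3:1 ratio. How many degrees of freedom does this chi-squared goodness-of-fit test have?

A goodness-of-fit test with 3 phenotype classes has df = 3 − 1 = 2.

2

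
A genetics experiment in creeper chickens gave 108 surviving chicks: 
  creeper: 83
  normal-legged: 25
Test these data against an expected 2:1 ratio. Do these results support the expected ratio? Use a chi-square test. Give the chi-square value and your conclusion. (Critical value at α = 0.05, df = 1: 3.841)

5.042; not consistent

Under the 2:1 hypothesis (Σ ratio = 3, N = 108):
  creeper: 108 × 2/3 = 72
  normal-legged: 108 × 1/3 = 36
χ² = Σ (O − E)² / E
  creeper: (83 − 72)² / 72 = 1.6806
  normal-legged: (25 − 36)² / 36 = 3.3611
χ² = 1.6806 + 3.3611 = 5.0417 ≈ 5.042
Degrees of freedom = 2 − 1 = 1; critical value at α = 0.05 is 3.841.
Since 5.042 > 3.841, we reject the null hypothesis — the data do not fit the 2:1 ratio.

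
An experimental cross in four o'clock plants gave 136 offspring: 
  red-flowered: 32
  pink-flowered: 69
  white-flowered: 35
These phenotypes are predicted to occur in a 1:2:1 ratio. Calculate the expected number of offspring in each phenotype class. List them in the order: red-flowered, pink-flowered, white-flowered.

34, 68, 34

Expected counts for N = 136 under a 1:2:1 ratio (total parts = 4):
  red-flowered: 136 × 1/4 = 34
  pink-flowered: 136 × 2/4 = 68
  white-flowered: 136 × 1/4 = 34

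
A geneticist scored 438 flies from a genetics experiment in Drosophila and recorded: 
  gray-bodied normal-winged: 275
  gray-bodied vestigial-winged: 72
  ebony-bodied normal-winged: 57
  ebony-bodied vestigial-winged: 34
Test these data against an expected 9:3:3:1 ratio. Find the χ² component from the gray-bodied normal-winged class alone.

Under the 9:3:3:1 hypothesis (Σ ratio = 16, N = 438):
  gray-bodied normal-winged: 438 × 9/16 = 246.375
  gray-bodied vestigial-winged: 438 × 3/16 = 82.125
  ebony-bodied normal-winged: 438 × 3/16 = 82.125
  ebony-bodied vestigial-winged: 438 × 1/16 = 27.375
Contribution of gray-bodied normal-winged: (275 − 246.375)² / 246.375 = 3.3258

3.326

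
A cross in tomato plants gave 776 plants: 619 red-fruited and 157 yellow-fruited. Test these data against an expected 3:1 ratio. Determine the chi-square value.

9.409

The 3:1 ratio has 4 parts, so with N = 776 the expected counts are:
  red-fruited: 776 × 3/4 = 582
  yellow-fruited: 776 × 1/4 = 194
χ² = Σ (O − E)² / E
  red-fruited: (619 − 582)² / 582 = 2.3522
  yellow-fruited: (157 − 194)² / 194 = 7.0567
χ² = 2.3522 + 7.0567 = 9.4089 ≈ 9.409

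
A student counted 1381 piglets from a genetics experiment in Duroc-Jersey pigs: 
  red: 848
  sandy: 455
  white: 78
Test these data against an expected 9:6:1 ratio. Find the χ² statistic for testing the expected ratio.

Expected counts for N = 1381 under a 9:6:1 ratio (total parts = 16):
  red: 1381 × 9/16 = 776.8125
  sandy: 1381 × 6/16 = 517.875
  white: 1381 × 1/16 = 86.3125
χ² = Σ (O − E)² / E
  red: (848 − 776.8125)² / 776.8125 = 6.5237
  sandy: (455 − 517.875)² / 517.875 = 7.6336
  white: (78 − 86.3125)² / 86.3125 = 0.8006
χ² = 6.5237 + 7.6336 + 0.8006 = 14.9579 ≈ 14.958

14.958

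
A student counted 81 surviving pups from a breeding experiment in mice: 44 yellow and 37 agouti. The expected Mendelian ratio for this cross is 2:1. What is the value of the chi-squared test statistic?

The 2:1 ratio has 3 parts, so with N = 81 the expected counts are:
  yellow: 81 × 2/3 = 54
  agouti: 81 × 1/3 = 27
χ² = Σ (O − E)² / E
  yellow: (44 − 54)² / 54 = 1.8519
  agouti: (37 − 27)² / 27 = 3.7037
χ² = 1.8519 + 3.7037 = 5.5556 ≈ 5.556

5.556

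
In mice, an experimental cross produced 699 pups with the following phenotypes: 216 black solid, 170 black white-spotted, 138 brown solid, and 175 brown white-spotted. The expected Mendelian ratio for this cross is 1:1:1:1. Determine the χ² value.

17.595

Total ratio parts = 4. Expected numbers out of 699:
  black solid: 699 × 1/4 = 174.75
  black white-spotted: 699 × 1/4 = 174.75
  brown solid: 699 × 1/4 = 174.75
  brown white-spotted: 699 × 1/4 = 174.75
χ² = Σ (O − E)² / E
  black solid: (216 − 174.75)² / 174.75 = 9.7371
  black white-spotted: (170 − 174.75)² / 174.75 = 0.1291
  brown solid: (138 − 174.75)² / 174.75 = 7.7285
  brown white-spotted: (175 − 174.75)² / 174.75 = 0.0004
χ² = 9.7371 + 0.1291 + 7.7285 + 0.0004 = 17.5951 ≈ 17.595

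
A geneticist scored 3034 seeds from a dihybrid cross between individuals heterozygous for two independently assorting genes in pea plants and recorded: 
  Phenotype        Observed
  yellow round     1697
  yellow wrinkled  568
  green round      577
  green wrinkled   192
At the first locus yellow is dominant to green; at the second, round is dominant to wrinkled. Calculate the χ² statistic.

A dihybrid F₂ with independent assortment and complete dominance at both loci gives a 9:3:3:1 phenotypic ratio.
Total ratio parts = 16. Expected numbers out of 3034:
  yellow round: 3034 × 9/16 = 1706.625
  yellow wrinkled: 3034 × 3/16 = 568.875
  green round: 3034 × 3/16 = 568.875
  green wrinkled: 3034 × 1/16 = 189.625
χ² = Σ (O − E)² / E
  yellow round: (1697 − 1706.625)² / 1706.625 = 0.0543
  yellow wrinkled: (568 − 568.875)² / 568.875 = 0.0013
  green round: (577 − 568.875)² / 568.875 = 0.1160
  green wrinkled: (192 − 189.625)² / 189.625 = 0.0297
χ² = 0.0543 + 0.0013 + 0.1160 + 0.0297 = 0.2013 ≈ 0.201

0.201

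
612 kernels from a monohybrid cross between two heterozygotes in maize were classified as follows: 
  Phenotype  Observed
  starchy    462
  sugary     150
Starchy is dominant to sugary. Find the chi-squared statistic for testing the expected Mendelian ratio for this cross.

0.078

For a monohybrid cross between heterozygotes with complete dominance, the expected phenotypic ratio is 3:1.
Expected counts for N = 612 under a 3:1 ratio (total parts = 4):
  starchy: 612 × 3/4 = 459
  sugary: 612 × 1/4 = 153
χ² = Σ (O − E)² / E
  starchy: (462 − 459)² / 459 = 0.0196
  sugary: (150 − 153)² / 153 = 0.0588
χ² = 0.0196 + 0.0588 = 0.0784 ≈ 0.078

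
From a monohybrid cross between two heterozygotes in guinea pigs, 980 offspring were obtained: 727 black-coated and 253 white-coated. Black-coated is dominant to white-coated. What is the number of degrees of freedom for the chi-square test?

For a monohybrid cross between heterozygotes with complete dominance, the expected phenotypic ratio is 3:1.
A goodness-of-fit test with 2 phenotype classes has df = 2 − 1 = 1.

1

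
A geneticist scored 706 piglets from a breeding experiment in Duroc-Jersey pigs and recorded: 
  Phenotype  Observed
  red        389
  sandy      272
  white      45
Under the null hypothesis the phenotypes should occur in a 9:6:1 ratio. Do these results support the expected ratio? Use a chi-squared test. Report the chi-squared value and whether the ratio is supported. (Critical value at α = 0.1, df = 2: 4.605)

0.382; consistent

Total ratio parts = 16. Expected numbers out of 706:
  red: 706 × 9/16 = 397.125
  sandy: 706 × 6/16 = 264.75
  white: 706 × 1/16 = 44.125
χ² = Σ (O − E)² / E
  red: (389 − 397.125)² / 397.125 = 0.1662
  sandy: (272 − 264.75)² / 264.75 = 0.1985
  white: (45 − 44.125)² / 44.125 = 0.0174
χ² = 0.1662 + 0.1985 + 0.0174 = 0.3821 ≈ 0.382
Degrees of freedom = 3 − 1 = 2; critical value at α = 0.1 is 4.605.
Since 0.382 < 4.605, we fail to reject the null hypothesis — the data are consistent with the 9:6:1 ratio.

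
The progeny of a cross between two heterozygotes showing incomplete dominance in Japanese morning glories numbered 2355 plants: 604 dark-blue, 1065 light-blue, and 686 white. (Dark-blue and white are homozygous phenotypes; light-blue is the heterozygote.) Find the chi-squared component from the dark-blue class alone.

0.395

With incomplete dominance, a heterozygote × heterozygote cross gives a 1:2:1 phenotypic ratio.
Total ratio parts = 4. Expected numbers out of 2355:
  dark-blue: 2355 × 1/4 = 588.75
  light-blue: 2355 × 2/4 = 1177.5
  white: 2355 × 1/4 = 588.75
Contribution of dark-blue: (604 − 588.75)² / 588.75 = 0.3950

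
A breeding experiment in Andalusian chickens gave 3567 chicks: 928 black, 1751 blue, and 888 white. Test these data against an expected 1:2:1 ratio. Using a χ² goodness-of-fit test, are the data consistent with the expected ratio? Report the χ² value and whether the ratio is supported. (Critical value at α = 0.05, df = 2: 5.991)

2.082; consistent

The 1:2:1 ratio has 4 parts, so with N = 3567 the expected counts are:
  black: 3567 × 1/4 = 891.75
  blue: 3567 × 2/4 = 1783.5
  white: 3567 × 1/4 = 891.75
χ² = Σ (O − E)² / E
  black: (928 − 891.75)² / 891.75 = 1.4736
  blue: (1751 − 1783.5)² / 1783.5 = 0.5922
  white: (888 − 891.75)² / 891.75 = 0.0158
χ² = 1.4736 + 0.5922 + 0.0158 = 2.0816 ≈ 2.082
Degrees of freedom = 3 − 1 = 2; critical value at α = 0.05 is 5.991.
Since 2.082 < 5.991, we fail to reject the null hypothesis — the data are consistent with the 1:2:1 ratio.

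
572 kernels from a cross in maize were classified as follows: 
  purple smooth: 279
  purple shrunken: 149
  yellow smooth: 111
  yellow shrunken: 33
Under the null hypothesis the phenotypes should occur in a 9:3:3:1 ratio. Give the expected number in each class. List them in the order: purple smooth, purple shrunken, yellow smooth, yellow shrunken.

321.75, 107.25, 107.25, 35.75

Expected counts for N = 572 under a 9:3:3:1 ratio (total parts = 16):
  purple smooth: 572 × 9/16 = 321.75
  purple shrunken: 572 × 3/16 = 107.25
  yellow smooth: 572 × 3/16 = 107.25
  yellow shrunken: 572 × 1/16 = 35.75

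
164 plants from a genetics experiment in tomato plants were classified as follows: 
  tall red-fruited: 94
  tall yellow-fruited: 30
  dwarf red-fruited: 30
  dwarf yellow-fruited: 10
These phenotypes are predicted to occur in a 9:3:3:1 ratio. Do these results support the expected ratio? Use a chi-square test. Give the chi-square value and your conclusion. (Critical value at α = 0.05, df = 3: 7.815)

Under the 9:3:3:1 hypothesis (Σ ratio = 16, N = 164):
  tall red-fruited: 164 × 9/16 = 92.25
  tall yellow-fruited: 164 × 3/16 = 30.75
  dwarf red-fruited: 164 × 3/16 = 30.75
  dwarf yellow-fruited: 164 × 1/16 = 10.25
χ² = Σ (O − E)² / E
  tall red-fruited: (94 − 92.25)² / 92.25 = 0.0332
  tall yellow-fruited: (30 − 30.75)² / 30.75 = 0.0183
  dwarf red-fruited: (30 − 30.75)² / 30.75 = 0.0183
  dwarf yellow-fruited: (10 − 10.25)² / 10.25 = 0.0061
χ² = 0.0332 + 0.0183 + 0.0183 + 0.0061 = 0.0759 ≈ 0.076
Degrees of freedom = 4 − 1 = 3; critical value at α = 0.05 is 7.815.
Since 0.076 < 7.815, we fail to reject the null hypothesis — the data are consistent with the 9:3:3:1 ratio.

0.076; consistent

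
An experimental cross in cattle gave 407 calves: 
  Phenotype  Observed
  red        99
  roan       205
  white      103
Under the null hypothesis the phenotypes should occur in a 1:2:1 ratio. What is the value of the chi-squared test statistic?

Expected counts for N = 407 under a 1:2:1 ratio (total parts = 4):
  red: 407 × 1/4 = 101.75
  roan: 407 × 2/4 = 203.5
  white: 407 × 1/4 = 101.75
χ² = Σ (O − E)² / E
  red: (99 − 101.75)² / 101.75 = 0.0743
  roan: (205 − 203.5)² / 203.5 = 0.0111
  white: (103 − 101.75)² / 101.75 = 0.0154
χ² = 0.0743 + 0.0111 + 0.0154 = 0.1008 ≈ 0.101

0.101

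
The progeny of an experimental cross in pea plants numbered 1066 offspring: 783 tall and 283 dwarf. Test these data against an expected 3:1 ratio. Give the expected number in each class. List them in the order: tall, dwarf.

799.5, 266.5

Expected counts for N = 1066 under a 3:1 ratio (total parts = 4):
  tall: 1066 × 3/4 = 799.5
  dwarf: 1066 × 1/4 = 266.5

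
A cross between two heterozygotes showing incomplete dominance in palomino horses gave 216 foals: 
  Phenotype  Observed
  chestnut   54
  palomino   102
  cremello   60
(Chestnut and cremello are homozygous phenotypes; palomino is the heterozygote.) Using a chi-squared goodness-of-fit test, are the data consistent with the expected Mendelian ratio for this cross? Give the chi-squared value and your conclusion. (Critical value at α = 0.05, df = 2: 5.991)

With incomplete dominance, a heterozygote × heterozygote cross gives a 1:2:1 phenotypic ratio.
Under the 1:2:1 hypothesis (Σ ratio = 4, N = 216):
  chestnut: 216 × 1/4 = 54
  palomino: 216 × 2/4 = 108
  cremello: 216 × 1/4 = 54
χ² = Σ (O − E)² / E
  chestnut: (54 − 54)² / 54 = 0.0000
  palomino: (102 − 108)² / 108 = 0.3333
  cremello: (60 − 54)² / 54 = 0.6667
χ² = 0.0000 + 0.3333 + 0.6667 = 1.000
Degrees of freedom = 3 − 1 = 2; critical value at α = 0.05 is 5.991.
Since 1.000 < 5.991, we fail to reject the null hypothesis — the data are consistent with the 1:2:1 ratio.

1.000; consistent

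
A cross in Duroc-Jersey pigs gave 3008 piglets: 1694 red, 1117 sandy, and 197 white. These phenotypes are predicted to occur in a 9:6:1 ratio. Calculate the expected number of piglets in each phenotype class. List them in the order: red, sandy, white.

1692, 1128, 188

Expected counts for N = 3008 under a 9:6:1 ratio (total parts = 16):
  red: 3008 × 9/16 = 1692
  sandy: 3008 × 6/16 = 1128
  white: 3008 × 1/16 = 188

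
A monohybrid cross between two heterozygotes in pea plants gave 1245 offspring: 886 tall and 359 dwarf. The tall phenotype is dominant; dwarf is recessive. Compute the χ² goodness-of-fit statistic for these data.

For a monohybrid cross between heterozygotes with complete dominance, the expected phenotypic ratio is 3:1.
Expected counts for N = 1245 under a 3:1 ratio (total parts = 4):
  tall: 1245 × 3/4 = 933.75
  dwarf: 1245 × 1/4 = 311.25
χ² = Σ (O − E)² / E
  tall: (886 − 933.75)² / 933.75 = 2.4418
  dwarf: (359 − 311.25)² / 311.25 = 7.3255
χ² = 2.4418 + 7.3255 = 9.7673 ≈ 9.767

9.767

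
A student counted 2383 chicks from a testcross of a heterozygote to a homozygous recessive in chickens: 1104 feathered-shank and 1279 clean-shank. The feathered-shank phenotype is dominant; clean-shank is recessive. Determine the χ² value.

A testcross of a heterozygote (Aa × aa) gives a 1:1 phenotypic ratio.
Under the 1:1 hypothesis (Σ ratio = 2, N = 2383):
  feathered-shank: 2383 × 1/2 = 1191.5
  clean-shank: 2383 × 1/2 = 1191.5
χ² = Σ (O − E)² / E
  feathered-shank: (1104 − 1191.5)² / 1191.5 = 6.4257
  clean-shank: (1279 − 1191.5)² / 1191.5 = 6.4257
χ² = 6.4257 + 6.4257 = 12.8514 ≈ 12.851

12.851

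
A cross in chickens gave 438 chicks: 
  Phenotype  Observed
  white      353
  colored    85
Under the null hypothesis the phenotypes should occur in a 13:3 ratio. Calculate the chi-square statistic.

0.124

Total ratio parts = 16. Expected numbers out of 438:
  white: 438 × 13/16 = 355.875
  colored: 438 × 3/16 = 82.125
χ² = Σ (O − E)² / E
  white: (353 − 355.875)² / 355.875 = 0.0232
  colored: (85 − 82.125)² / 82.125 = 0.1006
χ² = 0.0232 + 0.1006 = 0.1238 ≈ 0.124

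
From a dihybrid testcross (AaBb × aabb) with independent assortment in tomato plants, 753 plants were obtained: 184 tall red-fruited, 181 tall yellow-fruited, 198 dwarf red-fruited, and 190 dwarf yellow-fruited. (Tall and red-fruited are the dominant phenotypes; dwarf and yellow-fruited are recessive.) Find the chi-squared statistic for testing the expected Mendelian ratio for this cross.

0.896

A dihybrid testcross with independent assortment gives a 1:1:1:1 ratio.
The 1:1:1:1 ratio has 4 parts, so with N = 753 the expected counts are:
  tall red-fruited: 753 × 1/4 = 188.25
  tall yellow-fruited: 753 × 1/4 = 188.25
  dwarf red-fruited: 753 × 1/4 = 188.25
  dwarf yellow-fruited: 753 × 1/4 = 188.25
χ² = Σ (O − E)² / E
  tall red-fruited: (184 − 188.25)² / 188.25 = 0.0959
  tall yellow-fruited: (181 − 188.25)² / 188.25 = 0.2792
  dwarf red-fruited: (198 − 188.25)² / 188.25 = 0.5050
  dwarf yellow-fruited: (190 − 188.25)² / 188.25 = 0.0163
χ² = 0.0959 + 0.2792 + 0.5050 + 0.0163 = 0.8964 ≈ 0.896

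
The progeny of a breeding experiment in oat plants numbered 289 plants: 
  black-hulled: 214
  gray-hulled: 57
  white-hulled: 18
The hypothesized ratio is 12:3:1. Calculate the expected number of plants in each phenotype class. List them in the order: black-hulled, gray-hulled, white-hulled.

216.75, 54.1875, 18.0625

Total ratio parts = 16. Expected numbers out of 289:
  black-hulled: 289 × 12/16 = 216.75
  gray-hulled: 289 × 3/16 = 54.1875
  white-hulled: 289 × 1/16 = 18.0625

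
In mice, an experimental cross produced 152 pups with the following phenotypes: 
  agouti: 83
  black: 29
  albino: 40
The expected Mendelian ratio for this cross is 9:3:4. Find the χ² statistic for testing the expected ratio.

0.187

Under the 9:3:4 hypothesis (Σ ratio = 16, N = 152):
  agouti: 152 × 9/16 = 85.5
  black: 152 × 3/16 = 28.5
  albino: 152 × 4/16 = 38
χ² = Σ (O − E)² / E
  agouti: (83 − 85.5)² / 85.5 = 0.0731
  black: (29 − 28.5)² / 28.5 = 0.0088
  albino: (40 − 38)² / 38 = 0.1053
χ² = 0.0731 + 0.0088 + 0.1053 = 0.1872 ≈ 0.187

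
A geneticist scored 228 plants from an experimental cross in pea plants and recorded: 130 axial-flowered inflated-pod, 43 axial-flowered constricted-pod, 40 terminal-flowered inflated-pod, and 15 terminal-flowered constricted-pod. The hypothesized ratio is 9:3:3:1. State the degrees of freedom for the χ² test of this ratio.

A goodness-of-fit test with 4 phenotype classes has df = 4 − 1 = 3.

3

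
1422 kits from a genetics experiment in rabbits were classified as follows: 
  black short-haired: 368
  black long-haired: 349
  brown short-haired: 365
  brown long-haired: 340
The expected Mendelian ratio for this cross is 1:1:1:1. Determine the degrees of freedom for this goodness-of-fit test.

3

A goodness-of-fit test with 4 phenotype classes has df = 4 − 1 = 3.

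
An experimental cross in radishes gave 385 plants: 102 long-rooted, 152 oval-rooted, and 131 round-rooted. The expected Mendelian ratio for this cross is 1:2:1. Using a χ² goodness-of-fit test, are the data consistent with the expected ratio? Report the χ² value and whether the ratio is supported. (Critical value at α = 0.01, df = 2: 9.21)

The 1:2:1 ratio has 4 parts, so with N = 385 the expected counts are:
  long-rooted: 385 × 1/4 = 96.25
  oval-rooted: 385 × 2/4 = 192.5
  round-rooted: 385 × 1/4 = 96.25
χ² = Σ (O − E)² / E
  long-rooted: (102 − 96.25)² / 96.25 = 0.3435
  oval-rooted: (152 − 192.5)² / 192.5 = 8.5208
  round-rooted: (131 − 96.25)² / 96.25 = 12.5461
χ² = 0.3435 + 8.5208 + 12.5461 = 21.4104 ≈ 21.410
Degrees of freedom = 3 − 1 = 2; critical value at α = 0.01 is 9.21.
Since 21.410 > 9.21, we reject the null hypothesis — the data do not fit the 1:2:1 ratio.

21.410; not consistent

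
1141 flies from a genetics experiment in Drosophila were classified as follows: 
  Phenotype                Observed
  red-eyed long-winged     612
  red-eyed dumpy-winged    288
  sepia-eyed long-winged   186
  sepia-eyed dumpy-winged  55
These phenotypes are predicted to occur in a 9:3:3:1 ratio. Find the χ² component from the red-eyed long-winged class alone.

Total ratio parts = 16. Expected numbers out of 1141:
  red-eyed long-winged: 1141 × 9/16 = 641.8125
  red-eyed dumpy-winged: 1141 × 3/16 = 213.9375
  sepia-eyed long-winged: 1141 × 3/16 = 213.9375
  sepia-eyed dumpy-winged: 1141 × 1/16 = 71.3125
Contribution of red-eyed long-winged: (612 − 641.8125)² / 641.8125 = 1.3848

1.385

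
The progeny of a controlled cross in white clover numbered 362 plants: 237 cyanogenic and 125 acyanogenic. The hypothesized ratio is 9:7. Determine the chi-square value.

The 9:7 ratio has 16 parts, so with N = 362 the expected counts are:
  cyanogenic: 362 × 9/16 = 203.625
  acyanogenic: 362 × 7/16 = 158.375
χ² = Σ (O − E)² / E
  cyanogenic: (237 − 203.625)² / 203.625 = 5.4703
  acyanogenic: (125 − 158.375)² / 158.375 = 7.0332
χ² = 5.4703 + 7.0332 = 12.5035 ≈ 12.504

12.504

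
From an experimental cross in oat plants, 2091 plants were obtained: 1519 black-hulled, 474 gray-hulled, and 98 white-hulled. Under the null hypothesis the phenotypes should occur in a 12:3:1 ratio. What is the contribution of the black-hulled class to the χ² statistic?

Total ratio parts = 16. Expected numbers out of 2091:
  black-hulled: 2091 × 12/16 = 1568.25
  gray-hulled: 2091 × 3/16 = 392.0625
  white-hulled: 2091 × 1/16 = 130.6875
Contribution of black-hulled: (1519 − 1568.25)² / 1568.25 = 1.5467

1.547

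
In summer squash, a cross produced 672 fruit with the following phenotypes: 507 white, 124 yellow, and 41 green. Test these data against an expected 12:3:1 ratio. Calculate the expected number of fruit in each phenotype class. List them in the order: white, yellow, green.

504, 126, 42

The 12:3:1 ratio has 16 parts, so with N = 672 the expected counts are:
  white: 672 × 12/16 = 504
  yellow: 672 × 3/16 = 126
  green: 672 × 1/16 = 42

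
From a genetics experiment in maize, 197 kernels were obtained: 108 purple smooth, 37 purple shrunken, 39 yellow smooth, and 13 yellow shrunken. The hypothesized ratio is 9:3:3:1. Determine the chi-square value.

0.225

The 9:3:3:1 ratio has 16 parts, so with N = 197 the expected counts are:
  purple smooth: 197 × 9/16 = 110.8125
  purple shrunken: 197 × 3/16 = 36.9375
  yellow smooth: 197 × 3/16 = 36.9375
  yellow shrunken: 197 × 1/16 = 12.3125
χ² = Σ (O − E)² / E
  purple smooth: (108 − 110.8125)² / 110.8125 = 0.0714
  purple shrunken: (37 − 36.9375)² / 36.9375 = 0.0001
  yellow smooth: (39 − 36.9375)² / 36.9375 = 0.1152
  yellow shrunken: (13 − 12.3125)² / 12.3125 = 0.0384
χ² = 0.0714 + 0.0001 + 0.1152 + 0.0384 = 0.2251 ≈ 0.225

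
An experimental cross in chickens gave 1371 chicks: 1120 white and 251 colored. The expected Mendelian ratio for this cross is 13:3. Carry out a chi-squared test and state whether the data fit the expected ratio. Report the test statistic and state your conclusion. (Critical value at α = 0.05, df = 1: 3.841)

0.176; consistent

Under the 13:3 hypothesis (Σ ratio = 16, N = 1371):
  white: 1371 × 13/16 = 1113.9375
  colored: 1371 × 3/16 = 257.0625
χ² = Σ (O − E)² / E
  white: (1120 − 1113.9375)² / 1113.9375 = 0.0330
  colored: (251 − 257.0625)² / 257.0625 = 0.1430
χ² = 0.0330 + 0.1430 = 0.176
Degrees of freedom = 2 − 1 = 1; critical value at α = 0.05 is 3.841.
Since 0.176 < 3.841, we fail to reject the null hypothesis — the data are consistent with the 13:3 ratio.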